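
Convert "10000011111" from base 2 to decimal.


Input: "10000011111" in base 2
Positional expansion:
  Digit '1' (value 1) x 2^10 = 1024
  Digit '0' (value 0) x 2^9 = 0
  Digit '0' (value 0) x 2^8 = 0
  Digit '0' (value 0) x 2^7 = 0
  Digit '0' (value 0) x 2^6 = 0
  Digit '0' (value 0) x 2^5 = 0
  Digit '1' (value 1) x 2^4 = 16
  Digit '1' (value 1) x 2^3 = 8
  Digit '1' (value 1) x 2^2 = 4
  Digit '1' (value 1) x 2^1 = 2
  Digit '1' (value 1) x 2^0 = 1
Sum = 1055

1055


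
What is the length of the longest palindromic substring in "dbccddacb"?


Input: "dbccddacb"
Checking substrings for palindromes:
  [2:4] "cc" (len 2) => palindrome
  [4:6] "dd" (len 2) => palindrome
Longest palindromic substring: "cc" with length 2

2


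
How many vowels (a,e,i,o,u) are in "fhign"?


Input: fhign
Checking each character:
  'f' at position 0: consonant
  'h' at position 1: consonant
  'i' at position 2: vowel (running total: 1)
  'g' at position 3: consonant
  'n' at position 4: consonant
Total vowels: 1

1


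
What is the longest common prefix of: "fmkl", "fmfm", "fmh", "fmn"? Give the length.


Words: fmkl, fmfm, fmh, fmn
  Position 0: all 'f' => match
  Position 1: all 'm' => match
  Position 2: ('k', 'f', 'h', 'n') => mismatch, stop
LCP = "fm" (length 2)

2


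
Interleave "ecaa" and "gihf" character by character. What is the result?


Interleaving "ecaa" and "gihf":
  Position 0: 'e' from first, 'g' from second => "eg"
  Position 1: 'c' from first, 'i' from second => "ci"
  Position 2: 'a' from first, 'h' from second => "ah"
  Position 3: 'a' from first, 'f' from second => "af"
Result: egciahaf

egciahaf


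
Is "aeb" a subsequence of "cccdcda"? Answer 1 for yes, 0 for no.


Check if "aeb" is a subsequence of "cccdcda"
Greedy scan:
  Position 0 ('c'): no match needed
  Position 1 ('c'): no match needed
  Position 2 ('c'): no match needed
  Position 3 ('d'): no match needed
  Position 4 ('c'): no match needed
  Position 5 ('d'): no match needed
  Position 6 ('a'): matches sub[0] = 'a'
Only matched 1/3 characters => not a subsequence

0


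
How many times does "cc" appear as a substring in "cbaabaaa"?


Searching for "cc" in "cbaabaaa"
Scanning each position:
  Position 0: "cb" => no
  Position 1: "ba" => no
  Position 2: "aa" => no
  Position 3: "ab" => no
  Position 4: "ba" => no
  Position 5: "aa" => no
  Position 6: "aa" => no
Total occurrences: 0

0


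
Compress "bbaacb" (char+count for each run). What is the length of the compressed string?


Input: bbaacb
Runs:
  'b' x 2 => "b2"
  'a' x 2 => "a2"
  'c' x 1 => "c1"
  'b' x 1 => "b1"
Compressed: "b2a2c1b1"
Compressed length: 8

8


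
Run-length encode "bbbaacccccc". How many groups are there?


Input: bbbaacccccc
Scanning for consecutive runs:
  Group 1: 'b' x 3 (positions 0-2)
  Group 2: 'a' x 2 (positions 3-4)
  Group 3: 'c' x 6 (positions 5-10)
Total groups: 3

3


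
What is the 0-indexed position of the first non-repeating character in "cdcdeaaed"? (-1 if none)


Input: cdcdeaaed
Character frequencies:
  'a': 2
  'c': 2
  'd': 3
  'e': 2
Scanning left to right for freq == 1:
  Position 0 ('c'): freq=2, skip
  Position 1 ('d'): freq=3, skip
  Position 2 ('c'): freq=2, skip
  Position 3 ('d'): freq=3, skip
  Position 4 ('e'): freq=2, skip
  Position 5 ('a'): freq=2, skip
  Position 6 ('a'): freq=2, skip
  Position 7 ('e'): freq=2, skip
  Position 8 ('d'): freq=3, skip
  No unique character found => answer = -1

-1


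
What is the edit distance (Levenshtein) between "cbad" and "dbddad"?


Computing edit distance: "cbad" -> "dbddad"
DP table:
           d    b    d    d    a    d
      0    1    2    3    4    5    6
  c   1    1    2    3    4    5    6
  b   2    2    1    2    3    4    5
  a   3    3    2    2    3    3    4
  d   4    3    3    2    2    3    3
Edit distance = dp[4][6] = 3

3


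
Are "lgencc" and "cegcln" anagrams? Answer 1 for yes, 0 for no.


Strings: "lgencc", "cegcln"
Sorted first:  ccegln
Sorted second: ccegln
Sorted forms match => anagrams

1


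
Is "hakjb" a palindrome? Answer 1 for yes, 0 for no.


Input: hakjb
Reversed: bjkah
  Compare pos 0 ('h') with pos 4 ('b'): MISMATCH
  Compare pos 1 ('a') with pos 3 ('j'): MISMATCH
Result: not a palindrome

0


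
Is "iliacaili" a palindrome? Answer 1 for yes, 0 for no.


Input: iliacaili
Reversed: iliacaili
  Compare pos 0 ('i') with pos 8 ('i'): match
  Compare pos 1 ('l') with pos 7 ('l'): match
  Compare pos 2 ('i') with pos 6 ('i'): match
  Compare pos 3 ('a') with pos 5 ('a'): match
Result: palindrome

1


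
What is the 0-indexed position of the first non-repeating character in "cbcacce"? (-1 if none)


Input: cbcacce
Character frequencies:
  'a': 1
  'b': 1
  'c': 4
  'e': 1
Scanning left to right for freq == 1:
  Position 0 ('c'): freq=4, skip
  Position 1 ('b'): unique! => answer = 1

1


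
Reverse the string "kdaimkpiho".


Input: kdaimkpiho
Reading characters right to left:
  Position 9: 'o'
  Position 8: 'h'
  Position 7: 'i'
  Position 6: 'p'
  Position 5: 'k'
  Position 4: 'm'
  Position 3: 'i'
  Position 2: 'a'
  Position 1: 'd'
  Position 0: 'k'
Reversed: ohipkmiadk

ohipkmiadk


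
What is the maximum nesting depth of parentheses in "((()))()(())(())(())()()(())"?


Input: "((()))()(())(())(())()()(())"
Tracking depth:
  Position 0 '(': depth becomes 1
  Position 1 '(': depth becomes 2
  Position 2 '(': depth becomes 3
  Position 3 ')': depth becomes 2
  Position 4 ')': depth becomes 1
  Position 5 ')': depth becomes 0
  Position 6 '(': depth becomes 1
  Position 7 ')': depth becomes 0
  Position 8 '(': depth becomes 1
  Position 9 '(': depth becomes 2
  Position 10 ')': depth becomes 1
  Position 11 ')': depth becomes 0
  Position 12 '(': depth becomes 1
  Position 13 '(': depth becomes 2
  Position 14 ')': depth becomes 1
  Position 15 ')': depth becomes 0
  Position 16 '(': depth becomes 1
  Position 17 '(': depth becomes 2
  Position 18 ')': depth becomes 1
  Position 19 ')': depth becomes 0
  Position 20 '(': depth becomes 1
  Position 21 ')': depth becomes 0
  Position 22 '(': depth becomes 1
  Position 23 ')': depth becomes 0
  Position 24 '(': depth becomes 1
  Position 25 '(': depth becomes 2
  Position 26 ')': depth becomes 1
  Position 27 ')': depth becomes 0
Maximum depth reached: 3

3


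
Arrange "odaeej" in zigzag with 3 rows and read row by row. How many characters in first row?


Zigzag "odaeej" into 3 rows:
Placing characters:
  'o' => row 0
  'd' => row 1
  'a' => row 2
  'e' => row 1
  'e' => row 0
  'j' => row 1
Rows:
  Row 0: "oe"
  Row 1: "dej"
  Row 2: "a"
First row length: 2

2


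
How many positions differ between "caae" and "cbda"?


Comparing "caae" and "cbda" position by position:
  Position 0: 'c' vs 'c' => same
  Position 1: 'a' vs 'b' => DIFFER
  Position 2: 'a' vs 'd' => DIFFER
  Position 3: 'e' vs 'a' => DIFFER
Positions that differ: 3

3


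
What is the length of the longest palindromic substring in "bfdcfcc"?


Input: "bfdcfcc"
Checking substrings for palindromes:
  [3:6] "cfc" (len 3) => palindrome
  [5:7] "cc" (len 2) => palindrome
Longest palindromic substring: "cfc" with length 3

3


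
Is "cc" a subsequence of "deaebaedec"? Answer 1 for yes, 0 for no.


Check if "cc" is a subsequence of "deaebaedec"
Greedy scan:
  Position 0 ('d'): no match needed
  Position 1 ('e'): no match needed
  Position 2 ('a'): no match needed
  Position 3 ('e'): no match needed
  Position 4 ('b'): no match needed
  Position 5 ('a'): no match needed
  Position 6 ('e'): no match needed
  Position 7 ('d'): no match needed
  Position 8 ('e'): no match needed
  Position 9 ('c'): matches sub[0] = 'c'
Only matched 1/2 characters => not a subsequence

0


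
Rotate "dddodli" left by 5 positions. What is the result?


Input: "dddodli", rotate left by 5
First 5 characters: "dddod"
Remaining characters: "li"
Concatenate remaining + first: "li" + "dddod" = "lidddod"

lidddod


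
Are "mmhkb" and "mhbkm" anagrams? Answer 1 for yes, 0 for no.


Strings: "mmhkb", "mhbkm"
Sorted first:  bhkmm
Sorted second: bhkmm
Sorted forms match => anagrams

1


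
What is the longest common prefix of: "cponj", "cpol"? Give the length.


Words: cponj, cpol
  Position 0: all 'c' => match
  Position 1: all 'p' => match
  Position 2: all 'o' => match
  Position 3: ('n', 'l') => mismatch, stop
LCP = "cpo" (length 3)

3


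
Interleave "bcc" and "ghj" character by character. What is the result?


Interleaving "bcc" and "ghj":
  Position 0: 'b' from first, 'g' from second => "bg"
  Position 1: 'c' from first, 'h' from second => "ch"
  Position 2: 'c' from first, 'j' from second => "cj"
Result: bgchcj

bgchcj


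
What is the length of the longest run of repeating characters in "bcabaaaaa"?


Input: "bcabaaaaa"
Scanning for longest run:
  Position 1 ('c'): new char, reset run to 1
  Position 2 ('a'): new char, reset run to 1
  Position 3 ('b'): new char, reset run to 1
  Position 4 ('a'): new char, reset run to 1
  Position 5 ('a'): continues run of 'a', length=2
  Position 6 ('a'): continues run of 'a', length=3
  Position 7 ('a'): continues run of 'a', length=4
  Position 8 ('a'): continues run of 'a', length=5
Longest run: 'a' with length 5

5


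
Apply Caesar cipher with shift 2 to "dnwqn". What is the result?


Caesar cipher: shift "dnwqn" by 2
  'd' (pos 3) + 2 = pos 5 = 'f'
  'n' (pos 13) + 2 = pos 15 = 'p'
  'w' (pos 22) + 2 = pos 24 = 'y'
  'q' (pos 16) + 2 = pos 18 = 's'
  'n' (pos 13) + 2 = pos 15 = 'p'
Result: fpysp

fpysp


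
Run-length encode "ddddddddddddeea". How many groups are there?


Input: ddddddddddddeea
Scanning for consecutive runs:
  Group 1: 'd' x 12 (positions 0-11)
  Group 2: 'e' x 2 (positions 12-13)
  Group 3: 'a' x 1 (positions 14-14)
Total groups: 3

3


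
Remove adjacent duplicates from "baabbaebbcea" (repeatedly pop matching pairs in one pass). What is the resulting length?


Input: baabbaebbcea
Stack-based adjacent duplicate removal:
  Read 'b': push. Stack: b
  Read 'a': push. Stack: ba
  Read 'a': matches stack top 'a' => pop. Stack: b
  Read 'b': matches stack top 'b' => pop. Stack: (empty)
  Read 'b': push. Stack: b
  Read 'a': push. Stack: ba
  Read 'e': push. Stack: bae
  Read 'b': push. Stack: baeb
  Read 'b': matches stack top 'b' => pop. Stack: bae
  Read 'c': push. Stack: baec
  Read 'e': push. Stack: baece
  Read 'a': push. Stack: baecea
Final stack: "baecea" (length 6)

6


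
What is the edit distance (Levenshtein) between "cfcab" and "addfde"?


Computing edit distance: "cfcab" -> "addfde"
DP table:
           a    d    d    f    d    e
      0    1    2    3    4    5    6
  c   1    1    2    3    4    5    6
  f   2    2    2    3    3    4    5
  c   3    3    3    3    4    4    5
  a   4    3    4    4    4    5    5
  b   5    4    4    5    5    5    6
Edit distance = dp[5][6] = 6

6


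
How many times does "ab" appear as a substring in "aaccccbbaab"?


Searching for "ab" in "aaccccbbaab"
Scanning each position:
  Position 0: "aa" => no
  Position 1: "ac" => no
  Position 2: "cc" => no
  Position 3: "cc" => no
  Position 4: "cc" => no
  Position 5: "cb" => no
  Position 6: "bb" => no
  Position 7: "ba" => no
  Position 8: "aa" => no
  Position 9: "ab" => MATCH
Total occurrences: 1

1


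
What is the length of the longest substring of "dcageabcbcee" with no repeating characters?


Input: "dcageabcbcee"
Sliding window (track last position of each char):
  Position 0 ('d'): window [0,0] length 1 -- new best
  Position 1 ('c'): window [0,1] length 2 -- new best
  Position 2 ('a'): window [0,2] length 3 -- new best
  Position 3 ('g'): window [0,3] length 4 -- new best
  Position 4 ('e'): window [0,4] length 5 -- new best
  Position 5 ('a'): repeat (last at 2), move window start to 3
  Position 5 ('a'): window [3,5] length 3
  Position 6 ('b'): window [3,6] length 4
  Position 7 ('c'): window [3,7] length 5
  Position 8 ('b'): repeat (last at 6), move window start to 7
  Position 8 ('b'): window [7,8] length 2
  Position 9 ('c'): repeat (last at 7), move window start to 8
  Position 9 ('c'): window [8,9] length 2
  Position 10 ('e'): window [8,10] length 3
  Position 11 ('e'): repeat (last at 10), move window start to 11
  Position 11 ('e'): window [11,11] length 1
Longest substring with no repeats: "dcage" with length 5

5


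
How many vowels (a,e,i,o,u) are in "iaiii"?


Input: iaiii
Checking each character:
  'i' at position 0: vowel (running total: 1)
  'a' at position 1: vowel (running total: 2)
  'i' at position 2: vowel (running total: 3)
  'i' at position 3: vowel (running total: 4)
  'i' at position 4: vowel (running total: 5)
Total vowels: 5

5


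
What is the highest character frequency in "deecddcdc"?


Input: deecddcdc
Character counts:
  'c': 3
  'd': 4
  'e': 2
Maximum frequency: 4

4


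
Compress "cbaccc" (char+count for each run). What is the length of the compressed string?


Input: cbaccc
Runs:
  'c' x 1 => "c1"
  'b' x 1 => "b1"
  'a' x 1 => "a1"
  'c' x 3 => "c3"
Compressed: "c1b1a1c3"
Compressed length: 8

8


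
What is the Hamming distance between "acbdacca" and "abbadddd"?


Comparing "acbdacca" and "abbadddd" position by position:
  Position 0: 'a' vs 'a' => same
  Position 1: 'c' vs 'b' => differ
  Position 2: 'b' vs 'b' => same
  Position 3: 'd' vs 'a' => differ
  Position 4: 'a' vs 'd' => differ
  Position 5: 'c' vs 'd' => differ
  Position 6: 'c' vs 'd' => differ
  Position 7: 'a' vs 'd' => differ
Total differences (Hamming distance): 6

6


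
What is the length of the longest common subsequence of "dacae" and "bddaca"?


LCS of "dacae" and "bddaca"
DP table:
           b    d    d    a    c    a
      0    0    0    0    0    0    0
  d   0    0    1    1    1    1    1
  a   0    0    1    1    2    2    2
  c   0    0    1    1    2    3    3
  a   0    0    1    1    2    3    4
  e   0    0    1    1    2    3    4
LCS length = dp[5][6] = 4

4


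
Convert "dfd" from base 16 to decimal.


Input: "dfd" in base 16
Positional expansion:
  Digit 'd' (value 13) x 16^2 = 3328
  Digit 'f' (value 15) x 16^1 = 240
  Digit 'd' (value 13) x 16^0 = 13
Sum = 3581

3581


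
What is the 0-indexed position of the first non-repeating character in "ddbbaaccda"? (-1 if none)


Input: ddbbaaccda
Character frequencies:
  'a': 3
  'b': 2
  'c': 2
  'd': 3
Scanning left to right for freq == 1:
  Position 0 ('d'): freq=3, skip
  Position 1 ('d'): freq=3, skip
  Position 2 ('b'): freq=2, skip
  Position 3 ('b'): freq=2, skip
  Position 4 ('a'): freq=3, skip
  Position 5 ('a'): freq=3, skip
  Position 6 ('c'): freq=2, skip
  Position 7 ('c'): freq=2, skip
  Position 8 ('d'): freq=3, skip
  Position 9 ('a'): freq=3, skip
  No unique character found => answer = -1

-1


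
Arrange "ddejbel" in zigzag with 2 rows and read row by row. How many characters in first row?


Zigzag "ddejbel" into 2 rows:
Placing characters:
  'd' => row 0
  'd' => row 1
  'e' => row 0
  'j' => row 1
  'b' => row 0
  'e' => row 1
  'l' => row 0
Rows:
  Row 0: "debl"
  Row 1: "dje"
First row length: 4

4


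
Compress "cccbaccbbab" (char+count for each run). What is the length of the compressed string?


Input: cccbaccbbab
Runs:
  'c' x 3 => "c3"
  'b' x 1 => "b1"
  'a' x 1 => "a1"
  'c' x 2 => "c2"
  'b' x 2 => "b2"
  'a' x 1 => "a1"
  'b' x 1 => "b1"
Compressed: "c3b1a1c2b2a1b1"
Compressed length: 14

14


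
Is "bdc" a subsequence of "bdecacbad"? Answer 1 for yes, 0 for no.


Check if "bdc" is a subsequence of "bdecacbad"
Greedy scan:
  Position 0 ('b'): matches sub[0] = 'b'
  Position 1 ('d'): matches sub[1] = 'd'
  Position 2 ('e'): no match needed
  Position 3 ('c'): matches sub[2] = 'c'
  Position 4 ('a'): no match needed
  Position 5 ('c'): no match needed
  Position 6 ('b'): no match needed
  Position 7 ('a'): no match needed
  Position 8 ('d'): no match needed
All 3 characters matched => is a subsequence

1


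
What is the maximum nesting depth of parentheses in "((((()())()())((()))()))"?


Input: "((((()())()())((()))()))"
Tracking depth:
  Position 0 '(': depth becomes 1
  Position 1 '(': depth becomes 2
  Position 2 '(': depth becomes 3
  Position 3 '(': depth becomes 4
  Position 4 '(': depth becomes 5
  Position 5 ')': depth becomes 4
  Position 6 '(': depth becomes 5
  Position 7 ')': depth becomes 4
  Position 8 ')': depth becomes 3
  Position 9 '(': depth becomes 4
  Position 10 ')': depth becomes 3
  Position 11 '(': depth becomes 4
  Position 12 ')': depth becomes 3
  Position 13 ')': depth becomes 2
  Position 14 '(': depth becomes 3
  Position 15 '(': depth becomes 4
  Position 16 '(': depth becomes 5
  Position 17 ')': depth becomes 4
  Position 18 ')': depth becomes 3
  Position 19 ')': depth becomes 2
  Position 20 '(': depth becomes 3
  Position 21 ')': depth becomes 2
  Position 22 ')': depth becomes 1
  Position 23 ')': depth becomes 0
Maximum depth reached: 5

5


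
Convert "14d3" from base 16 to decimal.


Input: "14d3" in base 16
Positional expansion:
  Digit '1' (value 1) x 16^3 = 4096
  Digit '4' (value 4) x 16^2 = 1024
  Digit 'd' (value 13) x 16^1 = 208
  Digit '3' (value 3) x 16^0 = 3
Sum = 5331

5331


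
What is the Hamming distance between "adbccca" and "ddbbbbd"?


Comparing "adbccca" and "ddbbbbd" position by position:
  Position 0: 'a' vs 'd' => differ
  Position 1: 'd' vs 'd' => same
  Position 2: 'b' vs 'b' => same
  Position 3: 'c' vs 'b' => differ
  Position 4: 'c' vs 'b' => differ
  Position 5: 'c' vs 'b' => differ
  Position 6: 'a' vs 'd' => differ
Total differences (Hamming distance): 5

5


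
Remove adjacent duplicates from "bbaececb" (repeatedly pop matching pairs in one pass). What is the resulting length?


Input: bbaececb
Stack-based adjacent duplicate removal:
  Read 'b': push. Stack: b
  Read 'b': matches stack top 'b' => pop. Stack: (empty)
  Read 'a': push. Stack: a
  Read 'e': push. Stack: ae
  Read 'c': push. Stack: aec
  Read 'e': push. Stack: aece
  Read 'c': push. Stack: aecec
  Read 'b': push. Stack: aececb
Final stack: "aececb" (length 6)

6


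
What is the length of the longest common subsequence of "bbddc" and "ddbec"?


LCS of "bbddc" and "ddbec"
DP table:
           d    d    b    e    c
      0    0    0    0    0    0
  b   0    0    0    1    1    1
  b   0    0    0    1    1    1
  d   0    1    1    1    1    1
  d   0    1    2    2    2    2
  c   0    1    2    2    2    3
LCS length = dp[5][5] = 3

3


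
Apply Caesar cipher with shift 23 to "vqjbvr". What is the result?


Caesar cipher: shift "vqjbvr" by 23
  'v' (pos 21) + 23 = pos 18 = 's'
  'q' (pos 16) + 23 = pos 13 = 'n'
  'j' (pos 9) + 23 = pos 6 = 'g'
  'b' (pos 1) + 23 = pos 24 = 'y'
  'v' (pos 21) + 23 = pos 18 = 's'
  'r' (pos 17) + 23 = pos 14 = 'o'
Result: sngyso

sngyso


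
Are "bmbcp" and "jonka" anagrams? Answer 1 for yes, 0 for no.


Strings: "bmbcp", "jonka"
Sorted first:  bbcmp
Sorted second: ajkno
Differ at position 0: 'b' vs 'a' => not anagrams

0


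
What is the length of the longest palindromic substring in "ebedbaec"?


Input: "ebedbaec"
Checking substrings for palindromes:
  [0:3] "ebe" (len 3) => palindrome
Longest palindromic substring: "ebe" with length 3

3


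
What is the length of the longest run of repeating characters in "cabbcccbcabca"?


Input: "cabbcccbcabca"
Scanning for longest run:
  Position 1 ('a'): new char, reset run to 1
  Position 2 ('b'): new char, reset run to 1
  Position 3 ('b'): continues run of 'b', length=2
  Position 4 ('c'): new char, reset run to 1
  Position 5 ('c'): continues run of 'c', length=2
  Position 6 ('c'): continues run of 'c', length=3
  Position 7 ('b'): new char, reset run to 1
  Position 8 ('c'): new char, reset run to 1
  Position 9 ('a'): new char, reset run to 1
  Position 10 ('b'): new char, reset run to 1
  Position 11 ('c'): new char, reset run to 1
  Position 12 ('a'): new char, reset run to 1
Longest run: 'c' with length 3

3


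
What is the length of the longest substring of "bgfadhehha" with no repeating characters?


Input: "bgfadhehha"
Sliding window (track last position of each char):
  Position 0 ('b'): window [0,0] length 1 -- new best
  Position 1 ('g'): window [0,1] length 2 -- new best
  Position 2 ('f'): window [0,2] length 3 -- new best
  Position 3 ('a'): window [0,3] length 4 -- new best
  Position 4 ('d'): window [0,4] length 5 -- new best
  Position 5 ('h'): window [0,5] length 6 -- new best
  Position 6 ('e'): window [0,6] length 7 -- new best
  Position 7 ('h'): repeat (last at 5), move window start to 6
  Position 7 ('h'): window [6,7] length 2
  Position 8 ('h'): repeat (last at 7), move window start to 8
  Position 8 ('h'): window [8,8] length 1
  Position 9 ('a'): window [8,9] length 2
Longest substring with no repeats: "bgfadhe" with length 7

7


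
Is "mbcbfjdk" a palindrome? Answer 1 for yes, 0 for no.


Input: mbcbfjdk
Reversed: kdjfbcbm
  Compare pos 0 ('m') with pos 7 ('k'): MISMATCH
  Compare pos 1 ('b') with pos 6 ('d'): MISMATCH
  Compare pos 2 ('c') with pos 5 ('j'): MISMATCH
  Compare pos 3 ('b') with pos 4 ('f'): MISMATCH
Result: not a palindrome

0


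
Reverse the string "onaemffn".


Input: onaemffn
Reading characters right to left:
  Position 7: 'n'
  Position 6: 'f'
  Position 5: 'f'
  Position 4: 'm'
  Position 3: 'e'
  Position 2: 'a'
  Position 1: 'n'
  Position 0: 'o'
Reversed: nffmeano

nffmeano


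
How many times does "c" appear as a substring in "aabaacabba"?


Searching for "c" in "aabaacabba"
Scanning each position:
  Position 0: "a" => no
  Position 1: "a" => no
  Position 2: "b" => no
  Position 3: "a" => no
  Position 4: "a" => no
  Position 5: "c" => MATCH
  Position 6: "a" => no
  Position 7: "b" => no
  Position 8: "b" => no
  Position 9: "a" => no
Total occurrences: 1

1


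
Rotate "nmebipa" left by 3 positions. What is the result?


Input: "nmebipa", rotate left by 3
First 3 characters: "nme"
Remaining characters: "bipa"
Concatenate remaining + first: "bipa" + "nme" = "bipanme"

bipanme


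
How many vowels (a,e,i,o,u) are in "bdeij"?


Input: bdeij
Checking each character:
  'b' at position 0: consonant
  'd' at position 1: consonant
  'e' at position 2: vowel (running total: 1)
  'i' at position 3: vowel (running total: 2)
  'j' at position 4: consonant
Total vowels: 2

2


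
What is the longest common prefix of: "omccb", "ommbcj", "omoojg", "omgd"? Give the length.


Words: omccb, ommbcj, omoojg, omgd
  Position 0: all 'o' => match
  Position 1: all 'm' => match
  Position 2: ('c', 'm', 'o', 'g') => mismatch, stop
LCP = "om" (length 2)

2


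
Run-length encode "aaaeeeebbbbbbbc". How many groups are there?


Input: aaaeeeebbbbbbbc
Scanning for consecutive runs:
  Group 1: 'a' x 3 (positions 0-2)
  Group 2: 'e' x 4 (positions 3-6)
  Group 3: 'b' x 7 (positions 7-13)
  Group 4: 'c' x 1 (positions 14-14)
Total groups: 4

4


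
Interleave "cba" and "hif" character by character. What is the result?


Interleaving "cba" and "hif":
  Position 0: 'c' from first, 'h' from second => "ch"
  Position 1: 'b' from first, 'i' from second => "bi"
  Position 2: 'a' from first, 'f' from second => "af"
Result: chbiaf

chbiaf


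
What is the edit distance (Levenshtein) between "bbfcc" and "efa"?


Computing edit distance: "bbfcc" -> "efa"
DP table:
           e    f    a
      0    1    2    3
  b   1    1    2    3
  b   2    2    2    3
  f   3    3    2    3
  c   4    4    3    3
  c   5    5    4    4
Edit distance = dp[5][3] = 4

4


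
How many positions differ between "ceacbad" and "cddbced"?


Comparing "ceacbad" and "cddbced" position by position:
  Position 0: 'c' vs 'c' => same
  Position 1: 'e' vs 'd' => DIFFER
  Position 2: 'a' vs 'd' => DIFFER
  Position 3: 'c' vs 'b' => DIFFER
  Position 4: 'b' vs 'c' => DIFFER
  Position 5: 'a' vs 'e' => DIFFER
  Position 6: 'd' vs 'd' => same
Positions that differ: 5

5


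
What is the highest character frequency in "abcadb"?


Input: abcadb
Character counts:
  'a': 2
  'b': 2
  'c': 1
  'd': 1
Maximum frequency: 2

2


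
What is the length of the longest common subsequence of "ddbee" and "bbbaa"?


LCS of "ddbee" and "bbbaa"
DP table:
           b    b    b    a    a
      0    0    0    0    0    0
  d   0    0    0    0    0    0
  d   0    0    0    0    0    0
  b   0    1    1    1    1    1
  e   0    1    1    1    1    1
  e   0    1    1    1    1    1
LCS length = dp[5][5] = 1

1


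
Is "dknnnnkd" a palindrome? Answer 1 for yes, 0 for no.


Input: dknnnnkd
Reversed: dknnnnkd
  Compare pos 0 ('d') with pos 7 ('d'): match
  Compare pos 1 ('k') with pos 6 ('k'): match
  Compare pos 2 ('n') with pos 5 ('n'): match
  Compare pos 3 ('n') with pos 4 ('n'): match
Result: palindrome

1


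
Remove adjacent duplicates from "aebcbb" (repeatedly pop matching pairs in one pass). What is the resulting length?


Input: aebcbb
Stack-based adjacent duplicate removal:
  Read 'a': push. Stack: a
  Read 'e': push. Stack: ae
  Read 'b': push. Stack: aeb
  Read 'c': push. Stack: aebc
  Read 'b': push. Stack: aebcb
  Read 'b': matches stack top 'b' => pop. Stack: aebc
Final stack: "aebc" (length 4)

4


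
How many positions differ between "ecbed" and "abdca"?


Comparing "ecbed" and "abdca" position by position:
  Position 0: 'e' vs 'a' => DIFFER
  Position 1: 'c' vs 'b' => DIFFER
  Position 2: 'b' vs 'd' => DIFFER
  Position 3: 'e' vs 'c' => DIFFER
  Position 4: 'd' vs 'a' => DIFFER
Positions that differ: 5

5


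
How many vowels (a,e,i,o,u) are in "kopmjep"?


Input: kopmjep
Checking each character:
  'k' at position 0: consonant
  'o' at position 1: vowel (running total: 1)
  'p' at position 2: consonant
  'm' at position 3: consonant
  'j' at position 4: consonant
  'e' at position 5: vowel (running total: 2)
  'p' at position 6: consonant
Total vowels: 2

2


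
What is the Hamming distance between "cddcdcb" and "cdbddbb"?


Comparing "cddcdcb" and "cdbddbb" position by position:
  Position 0: 'c' vs 'c' => same
  Position 1: 'd' vs 'd' => same
  Position 2: 'd' vs 'b' => differ
  Position 3: 'c' vs 'd' => differ
  Position 4: 'd' vs 'd' => same
  Position 5: 'c' vs 'b' => differ
  Position 6: 'b' vs 'b' => same
Total differences (Hamming distance): 3

3


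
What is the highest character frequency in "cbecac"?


Input: cbecac
Character counts:
  'a': 1
  'b': 1
  'c': 3
  'e': 1
Maximum frequency: 3

3


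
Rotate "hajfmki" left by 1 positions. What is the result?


Input: "hajfmki", rotate left by 1
First 1 characters: "h"
Remaining characters: "ajfmki"
Concatenate remaining + first: "ajfmki" + "h" = "ajfmkih"

ajfmkih


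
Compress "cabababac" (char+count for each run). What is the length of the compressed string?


Input: cabababac
Runs:
  'c' x 1 => "c1"
  'a' x 1 => "a1"
  'b' x 1 => "b1"
  'a' x 1 => "a1"
  'b' x 1 => "b1"
  'a' x 1 => "a1"
  'b' x 1 => "b1"
  'a' x 1 => "a1"
  'c' x 1 => "c1"
Compressed: "c1a1b1a1b1a1b1a1c1"
Compressed length: 18

18


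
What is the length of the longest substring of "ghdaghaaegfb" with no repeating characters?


Input: "ghdaghaaegfb"
Sliding window (track last position of each char):
  Position 0 ('g'): window [0,0] length 1 -- new best
  Position 1 ('h'): window [0,1] length 2 -- new best
  Position 2 ('d'): window [0,2] length 3 -- new best
  Position 3 ('a'): window [0,3] length 4 -- new best
  Position 4 ('g'): repeat (last at 0), move window start to 1
  Position 4 ('g'): window [1,4] length 4
  Position 5 ('h'): repeat (last at 1), move window start to 2
  Position 5 ('h'): window [2,5] length 4
  Position 6 ('a'): repeat (last at 3), move window start to 4
  Position 6 ('a'): window [4,6] length 3
  Position 7 ('a'): repeat (last at 6), move window start to 7
  Position 7 ('a'): window [7,7] length 1
  Position 8 ('e'): window [7,8] length 2
  Position 9 ('g'): window [7,9] length 3
  Position 10 ('f'): window [7,10] length 4
  Position 11 ('b'): window [7,11] length 5 -- new best
Longest substring with no repeats: "aegfb" with length 5

5


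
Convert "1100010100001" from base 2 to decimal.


Input: "1100010100001" in base 2
Positional expansion:
  Digit '1' (value 1) x 2^12 = 4096
  Digit '1' (value 1) x 2^11 = 2048
  Digit '0' (value 0) x 2^10 = 0
  Digit '0' (value 0) x 2^9 = 0
  Digit '0' (value 0) x 2^8 = 0
  Digit '1' (value 1) x 2^7 = 128
  Digit '0' (value 0) x 2^6 = 0
  Digit '1' (value 1) x 2^5 = 32
  Digit '0' (value 0) x 2^4 = 0
  Digit '0' (value 0) x 2^3 = 0
  Digit '0' (value 0) x 2^2 = 0
  Digit '0' (value 0) x 2^1 = 0
  Digit '1' (value 1) x 2^0 = 1
Sum = 6305

6305


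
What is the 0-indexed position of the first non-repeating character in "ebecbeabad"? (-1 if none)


Input: ebecbeabad
Character frequencies:
  'a': 2
  'b': 3
  'c': 1
  'd': 1
  'e': 3
Scanning left to right for freq == 1:
  Position 0 ('e'): freq=3, skip
  Position 1 ('b'): freq=3, skip
  Position 2 ('e'): freq=3, skip
  Position 3 ('c'): unique! => answer = 3

3


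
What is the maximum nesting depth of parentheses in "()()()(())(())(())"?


Input: "()()()(())(())(())"
Tracking depth:
  Position 0 '(': depth becomes 1
  Position 1 ')': depth becomes 0
  Position 2 '(': depth becomes 1
  Position 3 ')': depth becomes 0
  Position 4 '(': depth becomes 1
  Position 5 ')': depth becomes 0
  Position 6 '(': depth becomes 1
  Position 7 '(': depth becomes 2
  Position 8 ')': depth becomes 1
  Position 9 ')': depth becomes 0
  Position 10 '(': depth becomes 1
  Position 11 '(': depth becomes 2
  Position 12 ')': depth becomes 1
  Position 13 ')': depth becomes 0
  Position 14 '(': depth becomes 1
  Position 15 '(': depth becomes 2
  Position 16 ')': depth becomes 1
  Position 17 ')': depth becomes 0
Maximum depth reached: 2

2


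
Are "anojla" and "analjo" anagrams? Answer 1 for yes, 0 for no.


Strings: "anojla", "analjo"
Sorted first:  aajlno
Sorted second: aajlno
Sorted forms match => anagrams

1


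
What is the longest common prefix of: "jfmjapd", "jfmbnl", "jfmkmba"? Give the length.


Words: jfmjapd, jfmbnl, jfmkmba
  Position 0: all 'j' => match
  Position 1: all 'f' => match
  Position 2: all 'm' => match
  Position 3: ('j', 'b', 'k') => mismatch, stop
LCP = "jfm" (length 3)

3


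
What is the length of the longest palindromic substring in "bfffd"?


Input: "bfffd"
Checking substrings for palindromes:
  [1:4] "fff" (len 3) => palindrome
  [1:3] "ff" (len 2) => palindrome
  [2:4] "ff" (len 2) => palindrome
Longest palindromic substring: "fff" with length 3

3


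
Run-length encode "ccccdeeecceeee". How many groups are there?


Input: ccccdeeecceeee
Scanning for consecutive runs:
  Group 1: 'c' x 4 (positions 0-3)
  Group 2: 'd' x 1 (positions 4-4)
  Group 3: 'e' x 3 (positions 5-7)
  Group 4: 'c' x 2 (positions 8-9)
  Group 5: 'e' x 4 (positions 10-13)
Total groups: 5

5


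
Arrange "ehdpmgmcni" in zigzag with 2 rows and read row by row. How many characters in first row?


Zigzag "ehdpmgmcni" into 2 rows:
Placing characters:
  'e' => row 0
  'h' => row 1
  'd' => row 0
  'p' => row 1
  'm' => row 0
  'g' => row 1
  'm' => row 0
  'c' => row 1
  'n' => row 0
  'i' => row 1
Rows:
  Row 0: "edmmn"
  Row 1: "hpgci"
First row length: 5

5


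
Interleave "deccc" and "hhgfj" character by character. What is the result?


Interleaving "deccc" and "hhgfj":
  Position 0: 'd' from first, 'h' from second => "dh"
  Position 1: 'e' from first, 'h' from second => "eh"
  Position 2: 'c' from first, 'g' from second => "cg"
  Position 3: 'c' from first, 'f' from second => "cf"
  Position 4: 'c' from first, 'j' from second => "cj"
Result: dhehcgcfcj

dhehcgcfcj


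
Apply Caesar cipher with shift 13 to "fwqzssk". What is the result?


Caesar cipher: shift "fwqzssk" by 13
  'f' (pos 5) + 13 = pos 18 = 's'
  'w' (pos 22) + 13 = pos 9 = 'j'
  'q' (pos 16) + 13 = pos 3 = 'd'
  'z' (pos 25) + 13 = pos 12 = 'm'
  's' (pos 18) + 13 = pos 5 = 'f'
  's' (pos 18) + 13 = pos 5 = 'f'
  'k' (pos 10) + 13 = pos 23 = 'x'
Result: sjdmffx

sjdmffx


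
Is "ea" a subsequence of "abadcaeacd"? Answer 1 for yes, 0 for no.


Check if "ea" is a subsequence of "abadcaeacd"
Greedy scan:
  Position 0 ('a'): no match needed
  Position 1 ('b'): no match needed
  Position 2 ('a'): no match needed
  Position 3 ('d'): no match needed
  Position 4 ('c'): no match needed
  Position 5 ('a'): no match needed
  Position 6 ('e'): matches sub[0] = 'e'
  Position 7 ('a'): matches sub[1] = 'a'
  Position 8 ('c'): no match needed
  Position 9 ('d'): no match needed
All 2 characters matched => is a subsequence

1


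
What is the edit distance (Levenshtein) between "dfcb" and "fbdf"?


Computing edit distance: "dfcb" -> "fbdf"
DP table:
           f    b    d    f
      0    1    2    3    4
  d   1    1    2    2    3
  f   2    1    2    3    2
  c   3    2    2    3    3
  b   4    3    2    3    4
Edit distance = dp[4][4] = 4

4


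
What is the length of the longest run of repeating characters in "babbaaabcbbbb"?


Input: "babbaaabcbbbb"
Scanning for longest run:
  Position 1 ('a'): new char, reset run to 1
  Position 2 ('b'): new char, reset run to 1
  Position 3 ('b'): continues run of 'b', length=2
  Position 4 ('a'): new char, reset run to 1
  Position 5 ('a'): continues run of 'a', length=2
  Position 6 ('a'): continues run of 'a', length=3
  Position 7 ('b'): new char, reset run to 1
  Position 8 ('c'): new char, reset run to 1
  Position 9 ('b'): new char, reset run to 1
  Position 10 ('b'): continues run of 'b', length=2
  Position 11 ('b'): continues run of 'b', length=3
  Position 12 ('b'): continues run of 'b', length=4
Longest run: 'b' with length 4

4


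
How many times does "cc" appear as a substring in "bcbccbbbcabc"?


Searching for "cc" in "bcbccbbbcabc"
Scanning each position:
  Position 0: "bc" => no
  Position 1: "cb" => no
  Position 2: "bc" => no
  Position 3: "cc" => MATCH
  Position 4: "cb" => no
  Position 5: "bb" => no
  Position 6: "bb" => no
  Position 7: "bc" => no
  Position 8: "ca" => no
  Position 9: "ab" => no
  Position 10: "bc" => no
Total occurrences: 1

1


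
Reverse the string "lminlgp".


Input: lminlgp
Reading characters right to left:
  Position 6: 'p'
  Position 5: 'g'
  Position 4: 'l'
  Position 3: 'n'
  Position 2: 'i'
  Position 1: 'm'
  Position 0: 'l'
Reversed: pglniml

pglniml


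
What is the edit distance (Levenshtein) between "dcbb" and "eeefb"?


Computing edit distance: "dcbb" -> "eeefb"
DP table:
           e    e    e    f    b
      0    1    2    3    4    5
  d   1    1    2    3    4    5
  c   2    2    2    3    4    5
  b   3    3    3    3    4    4
  b   4    4    4    4    4    4
Edit distance = dp[4][5] = 4

4


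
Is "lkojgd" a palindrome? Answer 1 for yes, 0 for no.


Input: lkojgd
Reversed: dgjokl
  Compare pos 0 ('l') with pos 5 ('d'): MISMATCH
  Compare pos 1 ('k') with pos 4 ('g'): MISMATCH
  Compare pos 2 ('o') with pos 3 ('j'): MISMATCH
Result: not a palindrome

0


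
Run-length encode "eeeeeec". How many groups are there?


Input: eeeeeec
Scanning for consecutive runs:
  Group 1: 'e' x 6 (positions 0-5)
  Group 2: 'c' x 1 (positions 6-6)
Total groups: 2

2


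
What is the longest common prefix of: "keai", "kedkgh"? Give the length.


Words: keai, kedkgh
  Position 0: all 'k' => match
  Position 1: all 'e' => match
  Position 2: ('a', 'd') => mismatch, stop
LCP = "ke" (length 2)

2


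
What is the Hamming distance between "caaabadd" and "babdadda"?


Comparing "caaabadd" and "babdadda" position by position:
  Position 0: 'c' vs 'b' => differ
  Position 1: 'a' vs 'a' => same
  Position 2: 'a' vs 'b' => differ
  Position 3: 'a' vs 'd' => differ
  Position 4: 'b' vs 'a' => differ
  Position 5: 'a' vs 'd' => differ
  Position 6: 'd' vs 'd' => same
  Position 7: 'd' vs 'a' => differ
Total differences (Hamming distance): 6

6


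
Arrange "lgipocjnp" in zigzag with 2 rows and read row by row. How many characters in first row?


Zigzag "lgipocjnp" into 2 rows:
Placing characters:
  'l' => row 0
  'g' => row 1
  'i' => row 0
  'p' => row 1
  'o' => row 0
  'c' => row 1
  'j' => row 0
  'n' => row 1
  'p' => row 0
Rows:
  Row 0: "liojp"
  Row 1: "gpcn"
First row length: 5

5


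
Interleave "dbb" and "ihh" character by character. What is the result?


Interleaving "dbb" and "ihh":
  Position 0: 'd' from first, 'i' from second => "di"
  Position 1: 'b' from first, 'h' from second => "bh"
  Position 2: 'b' from first, 'h' from second => "bh"
Result: dibhbh

dibhbh


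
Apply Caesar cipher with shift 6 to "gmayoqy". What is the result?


Caesar cipher: shift "gmayoqy" by 6
  'g' (pos 6) + 6 = pos 12 = 'm'
  'm' (pos 12) + 6 = pos 18 = 's'
  'a' (pos 0) + 6 = pos 6 = 'g'
  'y' (pos 24) + 6 = pos 4 = 'e'
  'o' (pos 14) + 6 = pos 20 = 'u'
  'q' (pos 16) + 6 = pos 22 = 'w'
  'y' (pos 24) + 6 = pos 4 = 'e'
Result: msgeuwe

msgeuwe


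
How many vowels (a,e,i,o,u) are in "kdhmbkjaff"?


Input: kdhmbkjaff
Checking each character:
  'k' at position 0: consonant
  'd' at position 1: consonant
  'h' at position 2: consonant
  'm' at position 3: consonant
  'b' at position 4: consonant
  'k' at position 5: consonant
  'j' at position 6: consonant
  'a' at position 7: vowel (running total: 1)
  'f' at position 8: consonant
  'f' at position 9: consonant
Total vowels: 1

1


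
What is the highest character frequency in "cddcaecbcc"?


Input: cddcaecbcc
Character counts:
  'a': 1
  'b': 1
  'c': 5
  'd': 2
  'e': 1
Maximum frequency: 5

5


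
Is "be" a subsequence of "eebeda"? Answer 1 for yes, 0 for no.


Check if "be" is a subsequence of "eebeda"
Greedy scan:
  Position 0 ('e'): no match needed
  Position 1 ('e'): no match needed
  Position 2 ('b'): matches sub[0] = 'b'
  Position 3 ('e'): matches sub[1] = 'e'
  Position 4 ('d'): no match needed
  Position 5 ('a'): no match needed
All 2 characters matched => is a subsequence

1


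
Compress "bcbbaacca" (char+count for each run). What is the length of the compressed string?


Input: bcbbaacca
Runs:
  'b' x 1 => "b1"
  'c' x 1 => "c1"
  'b' x 2 => "b2"
  'a' x 2 => "a2"
  'c' x 2 => "c2"
  'a' x 1 => "a1"
Compressed: "b1c1b2a2c2a1"
Compressed length: 12

12


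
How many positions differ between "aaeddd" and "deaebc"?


Comparing "aaeddd" and "deaebc" position by position:
  Position 0: 'a' vs 'd' => DIFFER
  Position 1: 'a' vs 'e' => DIFFER
  Position 2: 'e' vs 'a' => DIFFER
  Position 3: 'd' vs 'e' => DIFFER
  Position 4: 'd' vs 'b' => DIFFER
  Position 5: 'd' vs 'c' => DIFFER
Positions that differ: 6

6


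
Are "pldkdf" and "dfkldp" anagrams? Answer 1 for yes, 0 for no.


Strings: "pldkdf", "dfkldp"
Sorted first:  ddfklp
Sorted second: ddfklp
Sorted forms match => anagrams

1


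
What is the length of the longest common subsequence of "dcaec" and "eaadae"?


LCS of "dcaec" and "eaadae"
DP table:
           e    a    a    d    a    e
      0    0    0    0    0    0    0
  d   0    0    0    0    1    1    1
  c   0    0    0    0    1    1    1
  a   0    0    1    1    1    2    2
  e   0    1    1    1    1    2    3
  c   0    1    1    1    1    2    3
LCS length = dp[5][6] = 3

3


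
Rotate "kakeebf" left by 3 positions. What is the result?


Input: "kakeebf", rotate left by 3
First 3 characters: "kak"
Remaining characters: "eebf"
Concatenate remaining + first: "eebf" + "kak" = "eebfkak"

eebfkak


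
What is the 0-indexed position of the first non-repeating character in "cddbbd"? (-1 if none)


Input: cddbbd
Character frequencies:
  'b': 2
  'c': 1
  'd': 3
Scanning left to right for freq == 1:
  Position 0 ('c'): unique! => answer = 0

0


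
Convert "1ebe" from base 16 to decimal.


Input: "1ebe" in base 16
Positional expansion:
  Digit '1' (value 1) x 16^3 = 4096
  Digit 'e' (value 14) x 16^2 = 3584
  Digit 'b' (value 11) x 16^1 = 176
  Digit 'e' (value 14) x 16^0 = 14
Sum = 7870

7870


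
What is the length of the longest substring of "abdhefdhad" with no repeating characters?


Input: "abdhefdhad"
Sliding window (track last position of each char):
  Position 0 ('a'): window [0,0] length 1 -- new best
  Position 1 ('b'): window [0,1] length 2 -- new best
  Position 2 ('d'): window [0,2] length 3 -- new best
  Position 3 ('h'): window [0,3] length 4 -- new best
  Position 4 ('e'): window [0,4] length 5 -- new best
  Position 5 ('f'): window [0,5] length 6 -- new best
  Position 6 ('d'): repeat (last at 2), move window start to 3
  Position 6 ('d'): window [3,6] length 4
  Position 7 ('h'): repeat (last at 3), move window start to 4
  Position 7 ('h'): window [4,7] length 4
  Position 8 ('a'): window [4,8] length 5
  Position 9 ('d'): repeat (last at 6), move window start to 7
  Position 9 ('d'): window [7,9] length 3
Longest substring with no repeats: "abdhef" with length 6

6
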